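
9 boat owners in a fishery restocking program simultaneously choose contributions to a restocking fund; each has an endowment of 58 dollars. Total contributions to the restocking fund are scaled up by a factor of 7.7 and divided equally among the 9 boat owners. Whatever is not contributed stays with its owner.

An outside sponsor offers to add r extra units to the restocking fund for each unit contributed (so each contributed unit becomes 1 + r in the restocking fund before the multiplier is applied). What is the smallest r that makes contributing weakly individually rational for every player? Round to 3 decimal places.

With matching at rate r, one contributed unit becomes (1 + r) in the restocking fund and returns 7.7 × (1 + r) / 9 to the contributor.
Setting this equal to 1: 1 + r = 9/7.7 = 1.1688.
So the minimum matching rate is r = 1.1688 − 1 = 0.169.

0.169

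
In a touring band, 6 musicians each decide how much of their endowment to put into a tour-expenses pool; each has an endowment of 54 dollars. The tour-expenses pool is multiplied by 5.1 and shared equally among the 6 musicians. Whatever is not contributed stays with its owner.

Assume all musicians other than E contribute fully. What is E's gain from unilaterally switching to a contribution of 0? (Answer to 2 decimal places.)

Switching from a contribution of 54 to 0 lets E keep an extra 54 dollars, but lowers the tour-expenses pool by 54, which costs E their own share of that drop: 5.1/6 × 54 = 45.90.
Net gain = 54 − 45.90 = 8.10. The private return per contributed unit (0.8500) is below 1, so free-riding is indeed the best response regardless of what the others do.

8.10 dollars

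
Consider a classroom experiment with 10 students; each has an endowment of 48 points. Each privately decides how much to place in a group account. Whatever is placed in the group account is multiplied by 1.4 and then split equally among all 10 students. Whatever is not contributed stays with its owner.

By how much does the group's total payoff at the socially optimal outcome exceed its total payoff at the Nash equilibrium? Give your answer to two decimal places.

Each contributed unit returns 1.4/10 = 0.1400 to its contributor — below 1 — so contributing 0 is dominant for every player. At the Nash equilibrium everyone keeps their 48, and the group total is 10 × 48 = 480.
Each contributed unit returns 1.400 to the group as a whole (0.1400 to each of 10 players), which exceeds 1, so the social optimum is full contribution: group total = 1.400 × 480 = 672.00.
Efficiency loss = 672.00 − 480 = 192.00.

192.00 points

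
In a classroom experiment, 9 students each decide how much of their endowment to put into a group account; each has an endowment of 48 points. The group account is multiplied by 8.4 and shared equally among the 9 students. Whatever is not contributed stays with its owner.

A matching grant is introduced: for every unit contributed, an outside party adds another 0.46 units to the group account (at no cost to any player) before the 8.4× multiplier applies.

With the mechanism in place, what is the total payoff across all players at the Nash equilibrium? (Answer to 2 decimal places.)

5298.05 points

With the mechanism, a contributed unit returns 8.4 × 1.46 / 9 = 1.3627 per unit of net cost to the contributor — now above 1 — so contributing fully is weakly dominant for every player.
At the Nash equilibrium everyone contributes 48. Group total payoff = 8.4 × 1.46 × 432 = 5298.05.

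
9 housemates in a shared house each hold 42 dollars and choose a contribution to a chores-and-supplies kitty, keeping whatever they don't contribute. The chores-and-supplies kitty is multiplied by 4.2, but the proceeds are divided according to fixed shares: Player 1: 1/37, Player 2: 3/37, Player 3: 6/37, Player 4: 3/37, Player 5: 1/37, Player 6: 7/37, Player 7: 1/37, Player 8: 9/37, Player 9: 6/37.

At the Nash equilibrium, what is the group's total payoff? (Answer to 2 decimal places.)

512.40 dollars

For player j, contributing a unit is worthwhile iff 4.2 × (j's share) ≥ 1, i.e. iff j's share is at least 0.2381.
The only share above 0.2381 is Player 8's 9/37, contributing 42; the remaining 8 contribute 0. Total contributed: 42.
The chores-and-supplies kitty pays out 4.2 × 42 = 176.40 in total (split across the unequal shares, but the aggregate is all that matters for the group sum).
The 8 free-riders keep 42 each, adding 336. Group total = 336 + 176.40 = 512.40.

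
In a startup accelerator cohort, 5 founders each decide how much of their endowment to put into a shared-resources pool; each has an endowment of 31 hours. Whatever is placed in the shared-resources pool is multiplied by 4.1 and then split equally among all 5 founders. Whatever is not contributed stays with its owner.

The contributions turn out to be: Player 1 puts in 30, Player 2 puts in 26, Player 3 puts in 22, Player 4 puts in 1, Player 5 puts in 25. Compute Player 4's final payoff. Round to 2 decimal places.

115.28 hours

Total contributed: 30 + 26 + 22 + 1 + 25 = 104.
Each receives 4.1 × 104 / 5 = 85.28 from the shared-resources pool.
Player 4 keeps 31 − 1 = 30, so Player 4's payoff is 30 + 85.28 = 115.28.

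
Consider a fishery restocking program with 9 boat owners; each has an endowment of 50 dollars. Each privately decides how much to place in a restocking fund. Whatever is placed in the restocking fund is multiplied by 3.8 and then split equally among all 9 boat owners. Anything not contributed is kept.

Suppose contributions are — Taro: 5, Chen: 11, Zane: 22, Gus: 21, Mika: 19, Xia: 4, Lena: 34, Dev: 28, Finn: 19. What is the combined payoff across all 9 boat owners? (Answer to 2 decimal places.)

906.40 dollars

Total contributed: 5 + 11 + 22 + 21 + 19 + 4 + 34 + 28 + 19 = 163; total kept: 9 × 50 − 163 = 287.
The restocking fund pays out 3.8 × 163 = 619.40 in aggregate.
Group total = 287 + 619.40 = 906.40.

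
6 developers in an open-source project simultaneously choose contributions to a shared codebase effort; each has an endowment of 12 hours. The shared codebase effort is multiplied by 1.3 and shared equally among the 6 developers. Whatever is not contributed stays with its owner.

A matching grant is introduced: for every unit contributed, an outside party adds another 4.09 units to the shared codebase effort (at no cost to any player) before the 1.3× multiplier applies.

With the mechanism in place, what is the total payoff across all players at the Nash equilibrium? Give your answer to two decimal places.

476.42 hours

With the mechanism, a contributed unit returns 1.3 × 5.09 / 6 = 1.1028 per unit of net cost to the contributor — now above 1 — so contributing fully is weakly dominant for every player.
At the Nash equilibrium everyone contributes 12. Group total payoff = 1.3 × 5.09 × 72 = 476.42.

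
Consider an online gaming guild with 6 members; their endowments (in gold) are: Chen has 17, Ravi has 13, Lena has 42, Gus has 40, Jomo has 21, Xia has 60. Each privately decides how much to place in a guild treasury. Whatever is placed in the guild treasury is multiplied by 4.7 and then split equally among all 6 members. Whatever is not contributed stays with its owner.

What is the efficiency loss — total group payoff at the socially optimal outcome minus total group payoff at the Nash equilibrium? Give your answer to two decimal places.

714.10 gold

The private return per contributed unit is 4.7/6 = 0.7833 < 1 for every player regardless of endowment, so the Nash equilibrium is zero contribution and the group total is Σ E_j = 17 + 13 + 42 + 40 + 21 + 60 = 193.
Each contributed unit returns 4.700 to the group, so the social optimum is full contribution by everyone: group total = 4.700 × 193 = 907.10.
Efficiency loss = (4.700 − 1) × 193 = 714.10.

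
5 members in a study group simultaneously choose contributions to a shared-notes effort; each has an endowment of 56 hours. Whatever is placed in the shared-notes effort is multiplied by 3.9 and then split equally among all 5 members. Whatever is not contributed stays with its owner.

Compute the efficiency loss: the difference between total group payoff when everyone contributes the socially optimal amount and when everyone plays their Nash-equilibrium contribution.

Each contributed unit returns 3.9/5 = 0.7800 to its contributor — below 1 — so contributing 0 is dominant for every player. At the Nash equilibrium everyone keeps their 56, and the group total is 5 × 56 = 280.
Each contributed unit returns 3.900 to the group as a whole (0.7800 to each of 5 players), which exceeds 1, so the social optimum is full contribution: group total = 3.900 × 280 = 1092.00.
Efficiency loss = 1092.00 − 280 = 812.00.

812.00 hours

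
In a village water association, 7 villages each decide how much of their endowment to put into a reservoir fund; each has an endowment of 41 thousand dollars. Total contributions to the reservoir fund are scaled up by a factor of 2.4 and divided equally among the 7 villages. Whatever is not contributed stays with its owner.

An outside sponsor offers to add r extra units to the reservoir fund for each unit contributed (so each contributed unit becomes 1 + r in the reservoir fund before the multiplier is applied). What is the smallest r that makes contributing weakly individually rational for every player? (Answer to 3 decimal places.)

With matching at rate r, one contributed unit becomes (1 + r) in the reservoir fund and returns 2.4 × (1 + r) / 7 to the contributor.
Setting this equal to 1: 1 + r = 7/2.4 = 2.9167.
So the minimum matching rate is r = 2.9167 − 1 = 1.917.

1.917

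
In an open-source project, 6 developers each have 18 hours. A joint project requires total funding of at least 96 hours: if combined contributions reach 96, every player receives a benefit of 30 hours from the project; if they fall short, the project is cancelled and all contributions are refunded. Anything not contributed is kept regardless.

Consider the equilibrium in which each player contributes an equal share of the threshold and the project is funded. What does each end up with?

Equal share of the threshold: 96/6 = 16.
At this profile no one gains by cutting their contribution: any cut drops the total below 96, the project is cancelled, contributions are refunded, and the deviator ends with 18, which is less than 18 − 16 + 30 = 32. Contributing more than 16 just wastes the excess. So contributing exactly 16 is a best response.
Each player's payoff: 18 − 16 + 30 = 32.

32 hours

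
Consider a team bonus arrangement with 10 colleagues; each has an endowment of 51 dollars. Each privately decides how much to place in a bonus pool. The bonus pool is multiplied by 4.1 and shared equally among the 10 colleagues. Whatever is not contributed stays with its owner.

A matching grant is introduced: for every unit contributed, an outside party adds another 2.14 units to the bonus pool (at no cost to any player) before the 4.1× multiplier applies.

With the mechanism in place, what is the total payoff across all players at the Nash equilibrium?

Under the mechanism each unit contributed yields 4.1 × 3.14 / 10 = 1.2874 back to its contributor per unit of net cost, which exceeds 1, making full contribution the dominant choice for everyone.
At the Nash equilibrium everyone contributes 51. Group total payoff = 4.1 × 3.14 × 510 = 6565.74.

6565.74 dollars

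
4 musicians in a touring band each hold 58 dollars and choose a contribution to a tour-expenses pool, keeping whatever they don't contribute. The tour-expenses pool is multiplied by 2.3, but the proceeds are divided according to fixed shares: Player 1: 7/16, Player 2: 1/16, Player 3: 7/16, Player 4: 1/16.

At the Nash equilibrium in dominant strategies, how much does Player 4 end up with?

74.68 dollars

Each unit j contributes comes back to j as 2.3 × (j's share), so j prefers to contribute only if that share exceeds 1/2.3 = 0.4348; otherwise keeping the unit dominates.
The shares above 0.4348 belong to Player 1 and Player 3, contributing 58 each; the remaining 2 contribute 0. Total contributed: 116.
Player 4 keeps 58 and receives 2.3 × 116 × 1/16 = 16.68 from the tour-expenses pool, for a payoff of 74.68.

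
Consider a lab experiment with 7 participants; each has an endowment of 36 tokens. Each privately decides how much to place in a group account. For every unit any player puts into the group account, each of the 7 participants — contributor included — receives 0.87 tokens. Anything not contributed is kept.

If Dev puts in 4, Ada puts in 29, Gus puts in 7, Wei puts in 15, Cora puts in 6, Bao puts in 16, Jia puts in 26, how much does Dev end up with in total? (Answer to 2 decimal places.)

121.61 tokens

Total contributed: 4 + 29 + 7 + 15 + 6 + 16 + 26 = 103.
Each receives 0.87 × 103 = 89.61 from the group account.
Dev keeps 36 − 4 = 32, so Dev's payoff is 32 + 89.61 = 121.61.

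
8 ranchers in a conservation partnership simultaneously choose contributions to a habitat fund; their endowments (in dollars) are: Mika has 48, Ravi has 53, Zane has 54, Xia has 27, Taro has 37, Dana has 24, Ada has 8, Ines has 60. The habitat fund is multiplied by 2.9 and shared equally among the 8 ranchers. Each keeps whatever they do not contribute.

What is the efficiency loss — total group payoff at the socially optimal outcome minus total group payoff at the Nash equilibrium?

590.90 dollars

The private return per contributed unit is 2.9/8 = 0.3625 < 1 for every player regardless of endowment, so the Nash equilibrium is zero contribution and the group total is Σ E_j = 48 + 53 + 54 + 27 + 37 + 24 + 8 + 60 = 311.
Each contributed unit returns 2.900 to the group, so the social optimum is full contribution by everyone: group total = 2.900 × 311 = 901.90.
Efficiency loss = (2.900 − 1) × 311 = 590.90.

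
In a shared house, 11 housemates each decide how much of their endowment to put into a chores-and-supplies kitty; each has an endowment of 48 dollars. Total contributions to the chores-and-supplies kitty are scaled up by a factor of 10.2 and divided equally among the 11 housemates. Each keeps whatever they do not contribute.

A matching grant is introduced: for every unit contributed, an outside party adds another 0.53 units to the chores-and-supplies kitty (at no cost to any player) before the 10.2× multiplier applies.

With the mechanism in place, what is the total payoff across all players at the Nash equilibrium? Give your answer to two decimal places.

The effective private return per unit is now 10.2 × 1.53 / 11 = 1.4187 > 1, so every player's dominant strategy flips to full contribution.
At the Nash equilibrium everyone contributes 48. Group total payoff = 10.2 × 1.53 × 528 = 8239.97.

8239.97 dollars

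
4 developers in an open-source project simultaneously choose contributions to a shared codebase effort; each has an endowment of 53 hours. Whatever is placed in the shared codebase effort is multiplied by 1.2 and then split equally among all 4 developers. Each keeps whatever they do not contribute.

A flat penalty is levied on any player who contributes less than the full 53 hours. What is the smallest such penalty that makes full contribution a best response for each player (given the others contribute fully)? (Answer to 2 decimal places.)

Given the others contribute fully, the best deviation is to contribute 0 (any partial contribution still incurs the fine and gives up units whose private return 0.3000 is below 1).
Deviating from 53 to 0 saves 53 hours but forfeits the deviator's share of the drop in the shared codebase effort: 1.2/4 × 53 = 15.90.
So the deviation gain is 53 − 15.90 = 37.10, and the fine must be at least 37.10 hours to wipe it out.

37.10 hours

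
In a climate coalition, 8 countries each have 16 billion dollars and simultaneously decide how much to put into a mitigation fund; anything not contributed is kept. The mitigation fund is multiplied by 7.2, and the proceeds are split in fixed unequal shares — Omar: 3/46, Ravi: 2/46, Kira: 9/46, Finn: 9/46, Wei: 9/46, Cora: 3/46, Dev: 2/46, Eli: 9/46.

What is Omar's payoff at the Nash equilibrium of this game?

46.05 billion dollars

A player with share s gets back 7.2·s per unit contributed, so full contribution is dominant for anyone with s > 1/7.2 = 0.1389 and zero contribution is dominant for anyone below.
Kira, Finn, Wei and Eli are above the threshold, contributing 16 each; the remaining 4 contribute 0. Total contributed: 64.
Omar keeps 16 and receives 7.2 × 64 × 3/46 = 30.05 from the mitigation fund, for a payoff of 46.05.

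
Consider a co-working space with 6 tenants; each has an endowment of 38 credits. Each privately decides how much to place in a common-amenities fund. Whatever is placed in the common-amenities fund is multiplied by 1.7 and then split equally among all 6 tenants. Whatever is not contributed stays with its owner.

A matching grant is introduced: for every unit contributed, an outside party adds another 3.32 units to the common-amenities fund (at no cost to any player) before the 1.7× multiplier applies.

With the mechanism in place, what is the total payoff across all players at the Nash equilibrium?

The effective private return per unit is now 1.7 × 4.32 / 6 = 1.2240 > 1, so every player's dominant strategy flips to full contribution.
So the Nash equilibrium is full contribution by all 6; the group earns 1.7 × 4.32 × 228 = 1674.43.

1674.43 credits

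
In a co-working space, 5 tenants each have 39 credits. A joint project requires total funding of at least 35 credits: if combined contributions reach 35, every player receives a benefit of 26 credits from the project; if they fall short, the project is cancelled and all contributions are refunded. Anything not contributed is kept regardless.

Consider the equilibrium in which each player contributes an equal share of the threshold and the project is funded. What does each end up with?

58 credits

Equal share of the threshold: 35/5 = 7.
At this profile no one gains by cutting their contribution: any cut drops the total below 35, the project is cancelled, contributions are refunded, and the deviator ends with 39, which is less than 39 − 7 + 26 = 58. Contributing more than 7 just wastes the excess. So contributing exactly 7 is a best response.
Each player's payoff: 39 − 7 + 26 = 58.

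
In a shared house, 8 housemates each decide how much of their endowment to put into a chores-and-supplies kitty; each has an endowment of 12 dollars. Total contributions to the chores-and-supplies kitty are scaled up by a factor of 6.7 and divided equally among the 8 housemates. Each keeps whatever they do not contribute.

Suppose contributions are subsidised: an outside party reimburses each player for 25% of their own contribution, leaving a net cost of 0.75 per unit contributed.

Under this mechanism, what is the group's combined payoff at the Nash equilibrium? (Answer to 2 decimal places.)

The effective private return per unit is now (6.7/8) / 0.75 = 1.1167 > 1, so every player's dominant strategy flips to full contribution.
So the Nash equilibrium is full contribution by all 8; the group earns 8 × (12 × 0.25 + 6.7 × 12) = 667.20.

667.20 dollars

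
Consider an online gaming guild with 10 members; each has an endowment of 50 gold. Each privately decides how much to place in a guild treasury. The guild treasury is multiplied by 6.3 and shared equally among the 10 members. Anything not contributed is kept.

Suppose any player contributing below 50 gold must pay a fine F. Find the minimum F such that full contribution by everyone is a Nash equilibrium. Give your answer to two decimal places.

18.50 gold

Given the others contribute fully, the best deviation is to contribute 0 (any partial contribution still incurs the fine and gives up units whose private return 0.6300 is below 1).
Deviating from 50 to 0 saves 50 gold but forfeits the deviator's share of the drop in the guild treasury: 6.3/10 × 50 = 31.50.
So the deviation gain is 50 − 31.50 = 18.50, and the fine must be at least 18.50 gold to wipe it out.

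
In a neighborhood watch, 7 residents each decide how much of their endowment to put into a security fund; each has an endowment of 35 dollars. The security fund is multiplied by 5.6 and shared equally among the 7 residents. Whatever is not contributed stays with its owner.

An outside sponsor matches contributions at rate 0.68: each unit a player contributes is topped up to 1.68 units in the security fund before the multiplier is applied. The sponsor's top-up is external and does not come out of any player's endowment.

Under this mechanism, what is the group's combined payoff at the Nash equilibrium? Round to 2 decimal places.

2304.96 dollars

Under the mechanism each unit contributed yields 5.6 × 1.68 / 7 = 1.3440 back to its contributor per unit of net cost, which exceeds 1, making full contribution the dominant choice for everyone.
At the Nash equilibrium everyone contributes 35. Group total payoff = 5.6 × 1.68 × 245 = 2304.96.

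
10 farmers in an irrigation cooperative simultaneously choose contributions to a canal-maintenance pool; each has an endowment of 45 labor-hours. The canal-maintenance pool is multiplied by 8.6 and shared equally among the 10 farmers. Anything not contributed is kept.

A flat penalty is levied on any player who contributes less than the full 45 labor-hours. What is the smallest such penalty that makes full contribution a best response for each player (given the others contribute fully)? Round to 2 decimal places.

Given the others contribute fully, the best deviation is to contribute 0 (any partial contribution still incurs the fine and gives up units whose private return 0.8600 is below 1).
Deviating from 45 to 0 saves 45 labor-hours but forfeits the deviator's share of the drop in the canal-maintenance pool: 8.6/10 × 45 = 38.70.
So the deviation gain is 45 − 38.70 = 6.30, and the fine must be at least 6.30 labor-hours to wipe it out.

6.30 labor-hours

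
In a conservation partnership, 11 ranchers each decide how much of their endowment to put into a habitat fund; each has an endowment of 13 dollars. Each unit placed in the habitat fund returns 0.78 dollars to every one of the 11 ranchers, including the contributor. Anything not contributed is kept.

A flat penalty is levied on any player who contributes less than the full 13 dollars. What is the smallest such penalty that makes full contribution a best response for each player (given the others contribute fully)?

Given the others contribute fully, the best deviation is to contribute 0 (any partial contribution still incurs the fine and gives up units whose private return 0.78 is below 1).
Deviating from 13 to 0 saves 13 dollars but forfeits the deviator's share of the drop in the habitat fund: 0.78 × 13 = 10.14.
So the deviation gain is 13 − 10.14 = 2.86, and the fine must be at least 2.86 dollars to wipe it out.

2.86 dollars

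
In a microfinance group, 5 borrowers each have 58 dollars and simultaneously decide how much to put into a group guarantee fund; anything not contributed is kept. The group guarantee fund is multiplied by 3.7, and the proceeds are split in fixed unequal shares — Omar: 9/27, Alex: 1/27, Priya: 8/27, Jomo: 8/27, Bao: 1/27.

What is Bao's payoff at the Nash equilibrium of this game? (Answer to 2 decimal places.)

81.84 dollars

Each unit j contributes comes back to j as 3.7 × (j's share), so j prefers to contribute only if that share exceeds 1/3.7 = 0.2703; otherwise keeping the unit dominates.
Omar, Priya and Jomo clear that bar, contributing 58 each; the remaining 2 contribute 0. Total contributed: 174.
Bao keeps 58 and receives 3.7 × 174 × 1/27 = 23.84 from the group guarantee fund, for a payoff of 81.84.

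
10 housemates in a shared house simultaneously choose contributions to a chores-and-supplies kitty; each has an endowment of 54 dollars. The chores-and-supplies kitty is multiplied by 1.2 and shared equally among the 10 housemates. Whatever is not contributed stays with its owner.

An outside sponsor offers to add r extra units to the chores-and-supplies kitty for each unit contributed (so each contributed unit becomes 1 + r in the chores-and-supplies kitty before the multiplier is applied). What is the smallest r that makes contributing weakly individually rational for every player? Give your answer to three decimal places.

7.333

With matching at rate r, one contributed unit becomes (1 + r) in the chores-and-supplies kitty and returns 1.2 × (1 + r) / 10 to the contributor.
Setting this equal to 1: 1 + r = 10/1.2 = 8.3333.
So the minimum matching rate is r = 8.3333 − 1 = 7.333.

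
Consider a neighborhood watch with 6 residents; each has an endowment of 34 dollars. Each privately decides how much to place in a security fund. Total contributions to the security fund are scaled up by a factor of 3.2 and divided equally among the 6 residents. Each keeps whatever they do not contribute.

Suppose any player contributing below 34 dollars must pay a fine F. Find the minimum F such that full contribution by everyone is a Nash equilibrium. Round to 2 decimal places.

15.87 dollars

Given the others contribute fully, the best deviation is to contribute 0 (any partial contribution still incurs the fine and gives up units whose private return 0.5333 is below 1).
Deviating from 34 to 0 saves 34 dollars but forfeits the deviator's share of the drop in the security fund: 3.2/6 × 34 = 18.13.
So the deviation gain is 34 − 18.13 = 15.87, and the fine must be at least 15.87 dollars to wipe it out.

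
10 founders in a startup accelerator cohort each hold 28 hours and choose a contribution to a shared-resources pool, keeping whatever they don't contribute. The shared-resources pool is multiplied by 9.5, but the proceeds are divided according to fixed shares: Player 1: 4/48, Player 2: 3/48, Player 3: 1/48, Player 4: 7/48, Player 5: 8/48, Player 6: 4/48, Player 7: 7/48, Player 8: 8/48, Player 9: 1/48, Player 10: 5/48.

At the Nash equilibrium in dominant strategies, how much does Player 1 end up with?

Each unit j contributes comes back to j as 9.5 × (j's share), so j prefers to contribute only if that share exceeds 1/9.5 = 0.1053; otherwise keeping the unit dominates.
Player 4, Player 5, Player 7 and Player 8 are above the threshold, contributing 28 each; the remaining 6 contribute 0. Total contributed: 112.
Player 1 keeps 28 and receives 9.5 × 112 × 4/48 = 88.67 from the shared-resources pool, for a payoff of 116.67.

116.67 hours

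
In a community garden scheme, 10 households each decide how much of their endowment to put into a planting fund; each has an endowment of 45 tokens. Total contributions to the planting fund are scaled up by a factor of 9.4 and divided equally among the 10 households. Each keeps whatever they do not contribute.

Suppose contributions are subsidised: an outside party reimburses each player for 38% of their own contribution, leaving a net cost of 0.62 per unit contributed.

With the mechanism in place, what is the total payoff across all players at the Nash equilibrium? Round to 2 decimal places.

4401.00 tokens

With the mechanism, a contributed unit returns (9.4/10) / 0.62 = 1.5161 per unit of net cost to the contributor — now above 1 — so contributing fully is weakly dominant for every player.
So the Nash equilibrium is full contribution by all 10; the group earns 10 × (45 × 0.38 + 9.4 × 45) = 4401.00.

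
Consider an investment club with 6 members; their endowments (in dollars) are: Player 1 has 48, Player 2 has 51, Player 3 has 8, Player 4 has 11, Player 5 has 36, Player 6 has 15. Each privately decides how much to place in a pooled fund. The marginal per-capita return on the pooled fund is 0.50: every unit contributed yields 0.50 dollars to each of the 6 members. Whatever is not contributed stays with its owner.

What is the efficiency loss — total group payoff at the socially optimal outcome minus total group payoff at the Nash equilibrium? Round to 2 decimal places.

The private return per contributed unit is 0.50 < 1 for everyone, so the Nash equilibrium is zero contribution and the group total is Σ E_j = 48 + 51 + 8 + 11 + 36 + 15 = 169.
Each contributed unit returns 3.000 to the group, so the social optimum is full contribution by everyone: group total = 3.000 × 169 = 507.00.
Efficiency loss = (3.000 − 1) × 169 = 338.00.

338.00 dollars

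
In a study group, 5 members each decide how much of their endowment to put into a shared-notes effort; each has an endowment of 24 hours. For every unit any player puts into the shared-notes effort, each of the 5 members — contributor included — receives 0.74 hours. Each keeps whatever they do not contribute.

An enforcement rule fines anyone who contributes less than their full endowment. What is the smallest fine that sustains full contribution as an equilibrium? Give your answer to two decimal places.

6.24 hours

Given the others contribute fully, the best deviation is to contribute 0 (any partial contribution still incurs the fine and gives up units whose private return 0.74 is below 1).
Deviating from 24 to 0 saves 24 hours but forfeits the deviator's share of the drop in the shared-notes effort: 0.74 × 24 = 17.76.
So the deviation gain is 24 − 17.76 = 6.24, and the fine must be at least 6.24 hours to wipe it out.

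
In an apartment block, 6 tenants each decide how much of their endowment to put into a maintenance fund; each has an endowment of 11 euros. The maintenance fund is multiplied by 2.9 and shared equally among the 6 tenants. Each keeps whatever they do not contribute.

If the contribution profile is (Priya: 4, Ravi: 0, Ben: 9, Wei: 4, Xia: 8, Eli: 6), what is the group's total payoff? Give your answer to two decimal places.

Total contributed: 4 + 0 + 9 + 4 + 8 + 6 = 31; total kept: 6 × 11 − 31 = 35.
The maintenance fund pays out 2.9 × 31 = 89.90 in aggregate.
Group total = 35 + 89.90 = 124.90.

124.90 euros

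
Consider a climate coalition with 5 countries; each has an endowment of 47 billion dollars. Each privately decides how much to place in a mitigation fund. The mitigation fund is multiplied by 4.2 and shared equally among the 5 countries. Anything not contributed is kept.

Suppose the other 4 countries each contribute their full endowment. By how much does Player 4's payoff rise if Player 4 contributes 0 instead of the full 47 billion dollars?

Switching from a contribution of 47 to 0 lets Player 4 keep an extra 47 billion dollars, but lowers the mitigation fund by 47, which costs Player 4 their own share of that drop: 4.2/5 × 47 = 39.48.
Net gain = 47 − 39.48 = 7.52. The private return per contributed unit (0.8400) is below 1, so free-riding is indeed the best response regardless of what the others do.

7.52 billion dollars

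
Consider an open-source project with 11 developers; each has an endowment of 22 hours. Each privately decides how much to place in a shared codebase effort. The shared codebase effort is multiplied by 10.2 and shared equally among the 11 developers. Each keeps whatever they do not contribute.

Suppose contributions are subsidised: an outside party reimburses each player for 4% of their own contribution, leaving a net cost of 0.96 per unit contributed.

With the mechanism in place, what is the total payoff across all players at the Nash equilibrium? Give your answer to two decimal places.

The effective private return is (10.2/11) / 0.96 = 0.9659, which is still under 1, so the mechanism doesn't change anyone's dominant strategy: zero contribution.
Everyone keeps their endowment and the group total is 11 × 22 = 242.

242.00 hours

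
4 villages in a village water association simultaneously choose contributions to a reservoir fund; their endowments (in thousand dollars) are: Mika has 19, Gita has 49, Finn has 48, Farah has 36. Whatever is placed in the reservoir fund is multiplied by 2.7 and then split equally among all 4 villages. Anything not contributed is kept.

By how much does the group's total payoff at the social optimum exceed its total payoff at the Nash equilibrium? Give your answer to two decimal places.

258.40 thousand dollars

The private return per contributed unit is 2.7/4 = 0.6750 < 1 for every player regardless of endowment, so the Nash equilibrium is zero contribution and the group total is Σ E_j = 19 + 49 + 48 + 36 = 152.
Each contributed unit returns 2.700 to the group, so the social optimum is full contribution by everyone: group total = 2.700 × 152 = 410.40.
Efficiency loss = (2.700 − 1) × 152 = 258.40.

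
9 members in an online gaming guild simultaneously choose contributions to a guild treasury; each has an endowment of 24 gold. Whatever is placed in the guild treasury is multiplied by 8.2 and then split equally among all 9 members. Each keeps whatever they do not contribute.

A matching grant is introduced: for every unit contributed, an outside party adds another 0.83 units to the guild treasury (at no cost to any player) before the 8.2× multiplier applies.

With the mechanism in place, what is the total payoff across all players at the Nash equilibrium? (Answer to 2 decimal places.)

3241.30 gold

With the mechanism, a contributed unit returns 8.2 × 1.83 / 9 = 1.6673 per unit of net cost to the contributor — now above 1 — so contributing fully is weakly dominant for every player.
So the Nash equilibrium is full contribution by all 9; the group earns 8.2 × 1.83 × 216 = 3241.30.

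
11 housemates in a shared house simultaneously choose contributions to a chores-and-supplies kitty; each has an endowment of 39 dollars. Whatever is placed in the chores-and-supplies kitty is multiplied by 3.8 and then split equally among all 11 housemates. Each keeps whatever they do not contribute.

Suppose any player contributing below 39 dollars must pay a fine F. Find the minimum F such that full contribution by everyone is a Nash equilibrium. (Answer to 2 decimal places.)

25.53 dollars

Given the others contribute fully, the best deviation is to contribute 0 (any partial contribution still incurs the fine and gives up units whose private return 0.3455 is below 1).
Deviating from 39 to 0 saves 39 dollars but forfeits the deviator's share of the drop in the chores-and-supplies kitty: 3.8/11 × 39 = 13.47.
So the deviation gain is 39 − 13.47 = 25.53, and the fine must be at least 25.53 dollars to wipe it out.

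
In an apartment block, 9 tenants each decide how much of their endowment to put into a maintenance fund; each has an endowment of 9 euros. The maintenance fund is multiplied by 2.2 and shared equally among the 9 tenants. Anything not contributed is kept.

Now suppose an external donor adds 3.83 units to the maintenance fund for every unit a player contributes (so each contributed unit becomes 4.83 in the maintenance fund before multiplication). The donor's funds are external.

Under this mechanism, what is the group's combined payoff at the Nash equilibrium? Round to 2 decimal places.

860.71 euros

With the mechanism, a contributed unit returns 2.2 × 4.83 / 9 = 1.1807 per unit of net cost to the contributor — now above 1 — so contributing fully is weakly dominant for every player.
So the Nash equilibrium is full contribution by all 9; the group earns 2.2 × 4.83 × 81 = 860.71.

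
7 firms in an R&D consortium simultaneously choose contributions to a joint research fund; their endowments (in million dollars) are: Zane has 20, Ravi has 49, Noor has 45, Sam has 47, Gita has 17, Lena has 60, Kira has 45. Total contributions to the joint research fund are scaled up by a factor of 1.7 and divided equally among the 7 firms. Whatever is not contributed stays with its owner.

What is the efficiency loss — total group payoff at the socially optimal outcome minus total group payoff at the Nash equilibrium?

The private return per contributed unit is 1.7/7 = 0.2429 < 1 for every player regardless of endowment, so the Nash equilibrium is zero contribution and the group total is Σ E_j = 20 + 49 + 45 + 47 + 17 + 60 + 45 = 283.
Each contributed unit returns 1.700 to the group, so the social optimum is full contribution by everyone: group total = 1.700 × 283 = 481.10.
Efficiency loss = (1.700 − 1) × 283 = 198.10.

198.10 million dollars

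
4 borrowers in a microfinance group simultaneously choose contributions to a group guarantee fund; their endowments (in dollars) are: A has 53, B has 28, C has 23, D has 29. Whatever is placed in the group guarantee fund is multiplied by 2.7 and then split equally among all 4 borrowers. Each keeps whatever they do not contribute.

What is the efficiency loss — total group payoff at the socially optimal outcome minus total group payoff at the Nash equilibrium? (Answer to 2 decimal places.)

The private return per contributed unit is 2.7/4 = 0.6750 < 1 for every player regardless of endowment, so the Nash equilibrium is zero contribution and the group total is Σ E_j = 53 + 28 + 23 + 29 = 133.
Each contributed unit returns 2.700 to the group, so the social optimum is full contribution by everyone: group total = 2.700 × 133 = 359.10.
Efficiency loss = (2.700 − 1) × 133 = 226.10.

226.10 dollars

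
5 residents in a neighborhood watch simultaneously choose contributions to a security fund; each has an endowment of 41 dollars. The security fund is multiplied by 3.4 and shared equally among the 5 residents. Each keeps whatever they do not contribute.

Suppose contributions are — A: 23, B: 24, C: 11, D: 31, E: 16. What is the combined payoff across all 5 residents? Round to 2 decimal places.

457.00 dollars

Total contributed: 23 + 24 + 11 + 31 + 16 = 105; total kept: 5 × 41 − 105 = 100.
The security fund pays out 3.4 × 105 = 357.00 in aggregate.
Group total = 100 + 357.00 = 457.00.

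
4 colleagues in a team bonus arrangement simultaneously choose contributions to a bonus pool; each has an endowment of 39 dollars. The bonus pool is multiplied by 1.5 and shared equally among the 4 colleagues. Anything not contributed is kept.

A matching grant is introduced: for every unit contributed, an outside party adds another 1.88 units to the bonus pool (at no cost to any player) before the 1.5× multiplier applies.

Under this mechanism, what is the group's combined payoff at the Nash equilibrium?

673.92 dollars

With the mechanism, a contributed unit returns 1.5 × 2.88 / 4 = 1.0800 per unit of net cost to the contributor — now above 1 — so contributing fully is weakly dominant for every player.
At the Nash equilibrium everyone contributes 39. Group total payoff = 1.5 × 2.88 × 156 = 673.92.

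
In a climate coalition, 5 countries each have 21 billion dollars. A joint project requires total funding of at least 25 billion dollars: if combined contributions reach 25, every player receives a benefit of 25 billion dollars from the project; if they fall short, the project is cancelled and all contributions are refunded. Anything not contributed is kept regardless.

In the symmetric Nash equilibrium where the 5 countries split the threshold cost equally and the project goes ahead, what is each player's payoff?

Equal share of the threshold: 25/5 = 5.
At this profile no one gains by cutting their contribution: any cut drops the total below 25, the project is cancelled, contributions are refunded, and the deviator ends with 21, which is less than 21 − 5 + 25 = 41. Contributing more than 5 just wastes the excess. So contributing exactly 5 is a best response.
Each player's payoff: 21 − 5 + 25 = 41.

41 billion dollars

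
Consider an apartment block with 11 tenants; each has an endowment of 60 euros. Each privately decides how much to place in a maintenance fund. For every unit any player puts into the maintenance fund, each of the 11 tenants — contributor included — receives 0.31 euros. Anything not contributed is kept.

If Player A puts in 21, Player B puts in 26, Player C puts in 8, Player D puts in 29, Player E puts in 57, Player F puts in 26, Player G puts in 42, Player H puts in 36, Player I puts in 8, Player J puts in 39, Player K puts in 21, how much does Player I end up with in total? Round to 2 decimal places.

149.03 euros

Total contributed: 21 + 26 + 8 + 29 + 57 + 26 + 42 + 36 + 8 + 39 + 21 = 313.
Each receives 0.31 × 313 = 97.03 from the maintenance fund.
Player I keeps 60 − 8 = 52, so Player I's payoff is 52 + 97.03 = 149.03.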